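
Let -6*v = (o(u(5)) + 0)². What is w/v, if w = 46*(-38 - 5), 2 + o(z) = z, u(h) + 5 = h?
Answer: 2967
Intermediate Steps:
u(h) = -5 + h
o(z) = -2 + z
v = -⅔ (v = -((-2 + (-5 + 5)) + 0)²/6 = -((-2 + 0) + 0)²/6 = -(-2 + 0)²/6 = -⅙*(-2)² = -⅙*4 = -⅔ ≈ -0.66667)
w = -1978 (w = 46*(-43) = -1978)
w/v = -1978/(-⅔) = -1978*(-3/2) = 2967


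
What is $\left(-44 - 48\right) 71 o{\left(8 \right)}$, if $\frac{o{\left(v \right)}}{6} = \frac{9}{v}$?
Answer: $-44091$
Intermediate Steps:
$o{\left(v \right)} = \frac{54}{v}$ ($o{\left(v \right)} = 6 \frac{9}{v} = \frac{54}{v}$)
$\left(-44 - 48\right) 71 o{\left(8 \right)} = \left(-44 - 48\right) 71 \cdot \frac{54}{8} = \left(-92\right) 71 \cdot 54 \cdot \frac{1}{8} = \left(-6532\right) \frac{27}{4} = -44091$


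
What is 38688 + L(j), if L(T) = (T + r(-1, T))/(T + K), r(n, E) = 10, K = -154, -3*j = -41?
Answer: 16287577/421 ≈ 38688.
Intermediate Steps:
j = 41/3 (j = -⅓*(-41) = 41/3 ≈ 13.667)
L(T) = (10 + T)/(-154 + T) (L(T) = (T + 10)/(T - 154) = (10 + T)/(-154 + T))
38688 + L(j) = 38688 + (10 + 41/3)/(-154 + 41/3) = 38688 + (71/3)/(-421/3) = 38688 - 3/421*71/3 = 38688 - 71/421 = 16287577/421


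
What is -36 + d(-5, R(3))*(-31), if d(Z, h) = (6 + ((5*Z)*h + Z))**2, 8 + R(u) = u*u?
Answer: -17892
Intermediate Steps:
R(u) = -8 + u**2 (R(u) = -8 + u*u = -8 + u**2)
d(Z, h) = (6 + Z + 5*Z*h)**2 (d(Z, h) = (6 + (5*Z*h + Z))**2 = (6 + (Z + 5*Z*h))**2 = (6 + Z + 5*Z*h)**2)
-36 + d(-5, R(3))*(-31) = -36 + (6 - 5 + 5*(-5)*(-8 + 3**2))**2*(-31) = -36 + (6 - 5 + 5*(-5)*(-8 + 9))**2*(-31) = -36 + (6 - 5 + 5*(-5)*1)**2*(-31) = -36 + (6 - 5 - 25)**2*(-31) = -36 + (-24)**2*(-31) = -36 + 576*(-31) = -36 - 17856 = -17892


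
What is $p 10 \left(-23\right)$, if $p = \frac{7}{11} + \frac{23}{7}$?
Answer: $- \frac{69460}{77} \approx -902.08$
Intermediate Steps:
$p = \frac{302}{77}$ ($p = 7 \cdot \frac{1}{11} + 23 \cdot \frac{1}{7} = \frac{7}{11} + \frac{23}{7} = \frac{302}{77} \approx 3.9221$)
$p 10 \left(-23\right) = \frac{302}{77} \cdot 10 \left(-23\right) = \frac{3020}{77} \left(-23\right) = - \frac{69460}{77}$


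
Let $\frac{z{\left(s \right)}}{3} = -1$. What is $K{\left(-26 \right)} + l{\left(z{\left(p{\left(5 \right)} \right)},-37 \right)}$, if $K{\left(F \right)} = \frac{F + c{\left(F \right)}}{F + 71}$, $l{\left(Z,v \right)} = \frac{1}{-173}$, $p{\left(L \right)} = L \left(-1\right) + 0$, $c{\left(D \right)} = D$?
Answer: $- \frac{9041}{7785} \approx -1.1613$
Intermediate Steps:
$p{\left(L \right)} = - L$ ($p{\left(L \right)} = - L + 0 = - L$)
$z{\left(s \right)} = -3$ ($z{\left(s \right)} = 3 \left(-1\right) = -3$)
$l{\left(Z,v \right)} = - \frac{1}{173}$
$K{\left(F \right)} = \frac{2 F}{71 + F}$ ($K{\left(F \right)} = \frac{F + F}{F + 71} = \frac{2 F}{71 + F}$)
$K{\left(-26 \right)} + l{\left(z{\left(p{\left(5 \right)} \right)},-37 \right)} = 2 \left(-26\right) \frac{1}{71 - 26} - \frac{1}{173} = 2 \left(-26\right) \frac{1}{45} - \frac{1}{173} = - \frac{52}{45} - \frac{1}{173} = - \frac{9041}{7785}$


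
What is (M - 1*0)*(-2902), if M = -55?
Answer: 159610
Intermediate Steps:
(M - 1*0)*(-2902) = (-55 - 1*0)*(-2902) = (-55 + 0)*(-2902) = -55*(-2902) = 159610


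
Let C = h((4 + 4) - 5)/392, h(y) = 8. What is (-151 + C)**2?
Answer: 54730404/2401 ≈ 22795.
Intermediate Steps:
C = 1/49 (C = 8/392 = 8*(1/392) = 1/49 ≈ 0.020408)
(-151 + C)**2 = (-151 + 1/49)**2 = (-7398/49)**2 = 54730404/2401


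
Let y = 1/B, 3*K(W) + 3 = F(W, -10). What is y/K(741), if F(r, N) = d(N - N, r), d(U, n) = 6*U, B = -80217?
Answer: 1/80217 ≈ 1.2466e-5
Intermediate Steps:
F(r, N) = 0 (F(r, N) = 6*(N - N) = 6*0 = 0)
K(W) = -1 (K(W) = -1 + (⅓)*0 = -1 + 0 = -1)
y = -1/80217 (y = 1/(-80217) = -1/80217 ≈ -1.2466e-5)
y/K(741) = -1/80217/(-1) = -1/80217*(-1) = 1/80217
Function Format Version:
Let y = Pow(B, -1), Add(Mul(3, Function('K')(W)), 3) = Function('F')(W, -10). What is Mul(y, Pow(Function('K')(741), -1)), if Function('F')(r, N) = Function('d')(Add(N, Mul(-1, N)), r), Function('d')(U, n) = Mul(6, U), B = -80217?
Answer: Rational(1, 80217) ≈ 1.2466e-5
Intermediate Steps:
Function('F')(r, N) = 0 (Function('F')(r, N) = Mul(6, Add(N, Mul(-1, N))) = Mul(6, 0) = 0)
Function('K')(W) = -1 (Function('K')(W) = Add(-1, Mul(Rational(1, 3), 0)) = Add(-1, 0) = -1)
y = Rational(-1, 80217) (y = Pow(-80217, -1) = Rational(-1, 80217) ≈ -1.2466e-5)
Mul(y, Pow(Function('K')(741), -1)) = Mul(Rational(-1, 80217), Pow(-1, -1)) = Mul(Rational(-1, 80217), -1) = Rational(1, 80217)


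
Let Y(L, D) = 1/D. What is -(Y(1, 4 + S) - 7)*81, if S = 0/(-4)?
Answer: 2187/4 ≈ 546.75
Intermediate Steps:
S = 0 (S = 0*(-1/4) = 0)
-(Y(1, 4 + S) - 7)*81 = -(1/(4 + 0) - 7)*81 = -(1/4 - 7)*81 = -1*(-27/4)*81 = (27/4)*81 = 2187/4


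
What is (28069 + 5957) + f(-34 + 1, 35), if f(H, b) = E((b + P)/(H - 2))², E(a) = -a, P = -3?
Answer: 41682874/1225 ≈ 34027.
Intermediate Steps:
f(H, b) = (-3 + b)²/(-2 + H)² (f(H, b) = (-(b - 3)/(H - 2))² = (-(-3 + b)/(-2 + H))² = (-3 + b)²/(-2 + H)²)
(28069 + 5957) + f(-34 + 1, 35) = (28069 + 5957) + (-3 + 35)²/(-2 + (-34 + 1))² = 34026 + 32²/(-2 - 33)² = 34026 + 1024/(-35)² = 34026 + 1024*(1/1225) = 34026 + 1024/1225 = 41682874/1225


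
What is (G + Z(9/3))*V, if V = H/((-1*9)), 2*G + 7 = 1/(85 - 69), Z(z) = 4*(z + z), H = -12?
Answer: 219/8 ≈ 27.375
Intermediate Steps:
Z(z) = 8*z (Z(z) = 4*(2*z) = 8*z)
G = -111/32 (G = -7/2 + 1/(2*(85 - 69)) = -7/2 + (½)/16 = -7/2 + (½)*(1/16) = -7/2 + 1/32 = -111/32 ≈ -3.4688)
V = 4/3 (V = -12/((-1*9)) = -12/(-9) = -12*(-⅑) = 4/3 ≈ 1.3333)
(G + Z(9/3))*V = (-111/32 + 8*(9/3))*(4/3) = (-111/32 + 8*(9*(⅓)))*(4/3) = (-111/32 + 8*3)*(4/3) = (-111/32 + 24)*(4/3) = (657/32)*(4/3) = 219/8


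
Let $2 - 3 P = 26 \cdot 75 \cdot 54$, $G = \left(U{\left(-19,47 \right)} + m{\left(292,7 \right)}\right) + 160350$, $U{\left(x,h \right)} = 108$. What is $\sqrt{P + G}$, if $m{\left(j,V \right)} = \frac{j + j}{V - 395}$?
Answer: $\frac{\sqrt{10615369794}}{291} \approx 354.06$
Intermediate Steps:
$m{\left(j,V \right)} = \frac{2 j}{-395 + V}$
$G = \frac{15564280}{97}$ ($G = \left(108 + 2 \cdot 292 \frac{1}{-395 + 7}\right) + 160350 = \left(108 + 2 \cdot 292 \frac{1}{-388}\right) + 160350 = \left(108 + 2 \cdot 292 \left(- \frac{1}{388}\right)\right) + 160350 = \left(108 - \frac{146}{97}\right) + 160350 = \frac{10330}{97} + 160350 = \frac{15564280}{97} \approx 1.6046 \cdot 10^{5}$)
$P = - \frac{105298}{3}$ ($P = \frac{2}{3} - \frac{26 \cdot 75 \cdot 54}{3} = \frac{2}{3} - \frac{1950 \cdot 54}{3} = \frac{2}{3} - 35100 = - \frac{105298}{3} \approx -35099.0$)
$\sqrt{P + G} = \sqrt{- \frac{105298}{3} + \frac{15564280}{97}} = \sqrt{\frac{36478934}{291}} = \frac{\sqrt{10615369794}}{291}$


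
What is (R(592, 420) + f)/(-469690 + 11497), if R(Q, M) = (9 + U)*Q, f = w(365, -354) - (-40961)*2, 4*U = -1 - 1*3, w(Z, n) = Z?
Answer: -87023/458193 ≈ -0.18993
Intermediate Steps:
U = -1 (U = (-1 - 1*3)/4 = (-1 - 3)/4 = (¼)*(-4) = -1)
f = 82287 (f = 365 - (-40961)*2 = 365 - 1*(-81922) = 365 + 81922 = 82287)
R(Q, M) = 8*Q (R(Q, M) = (9 - 1)*Q = 8*Q)
(R(592, 420) + f)/(-469690 + 11497) = (8*592 + 82287)/(-469690 + 11497) = (4736 + 82287)/(-458193) = 87023*(-1/458193) = -87023/458193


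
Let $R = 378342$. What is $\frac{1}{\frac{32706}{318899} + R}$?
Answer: $\frac{318899}{120652918164} \approx 2.6431 \cdot 10^{-6}$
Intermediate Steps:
$\frac{1}{\frac{32706}{318899} + R} = \frac{1}{\frac{32706}{318899} + 378342} = \frac{1}{\frac{120652918164}{318899}} = \frac{318899}{120652918164}$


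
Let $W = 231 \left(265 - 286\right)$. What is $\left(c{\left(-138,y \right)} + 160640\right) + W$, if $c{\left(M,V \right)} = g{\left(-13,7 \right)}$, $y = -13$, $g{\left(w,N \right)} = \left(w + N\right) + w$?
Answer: $155770$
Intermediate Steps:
$g{\left(w,N \right)} = N + 2 w$ ($g{\left(w,N \right)} = \left(N + w\right) + w = N + 2 w$)
$c{\left(M,V \right)} = -19$ ($c{\left(M,V \right)} = 7 + 2 \left(-13\right) = 7 - 26 = -19$)
$W = -4851$ ($W = 231 \left(-21\right) = -4851$)
$\left(c{\left(-138,y \right)} + 160640\right) + W = \left(-19 + 160640\right) - 4851 = 160621 - 4851 = 155770$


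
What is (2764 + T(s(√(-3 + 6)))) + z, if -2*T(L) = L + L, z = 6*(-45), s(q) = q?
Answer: 2494 - √3 ≈ 2492.3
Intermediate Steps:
z = -270
T(L) = -L (T(L) = -(L + L)/2 = -L)
(2764 + T(s(√(-3 + 6)))) + z = (2764 - √(-3 + 6)) - 270 = (2764 - √3) - 270 = 2494 - √3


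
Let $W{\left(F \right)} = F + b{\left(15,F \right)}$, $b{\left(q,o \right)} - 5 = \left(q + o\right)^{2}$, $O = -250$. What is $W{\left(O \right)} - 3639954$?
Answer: $-3584974$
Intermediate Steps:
$b{\left(q,o \right)} = 5 + \left(o + q\right)^{2}$ ($b{\left(q,o \right)} = 5 + \left(q + o\right)^{2} = 5 + \left(o + q\right)^{2}$)
$W{\left(F \right)} = 5 + F + \left(15 + F\right)^{2}$ ($W{\left(F \right)} = F + \left(5 + \left(F + 15\right)^{2}\right) = F + \left(5 + \left(15 + F\right)^{2}\right) = 5 + F + \left(15 + F\right)^{2}$)
$W{\left(O \right)} - 3639954 = \left(5 - 250 + \left(15 - 250\right)^{2}\right) - 3639954 = \left(5 - 250 + \left(-235\right)^{2}\right) - 3639954 = \left(5 - 250 + 55225\right) - 3639954 = 54980 - 3639954 = -3584974$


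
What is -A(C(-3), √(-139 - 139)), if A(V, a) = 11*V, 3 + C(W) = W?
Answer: 66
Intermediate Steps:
C(W) = -3 + W
-A(C(-3), √(-139 - 139)) = -11*(-3 - 3) = -11*(-6) = -1*(-66) = 66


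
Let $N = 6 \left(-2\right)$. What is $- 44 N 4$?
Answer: $2112$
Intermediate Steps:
$N = -12$
$- 44 N 4 = \left(-44\right) \left(-12\right) 4 = 528 \cdot 4 = 2112$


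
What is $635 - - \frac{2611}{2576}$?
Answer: $\frac{234053}{368} \approx 636.01$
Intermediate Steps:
$635 - - \frac{2611}{2576} = 635 - \left(-2611\right) \frac{1}{2576} = 635 - - \frac{373}{368} = 635 + \frac{373}{368} = \frac{234053}{368}$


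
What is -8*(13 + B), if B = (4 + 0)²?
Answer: -232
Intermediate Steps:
B = 16 (B = 4² = 16)
-8*(13 + B) = -8*(13 + 16) = -8*29 = -232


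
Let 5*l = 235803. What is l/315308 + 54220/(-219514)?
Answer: -16858969529/173036300780 ≈ -0.097430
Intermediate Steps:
l = 235803/5 (l = (⅕)*235803 = 235803/5 ≈ 47161.)
l/315308 + 54220/(-219514) = (235803/5)/315308 + 54220/(-219514) = (235803/5)*(1/315308) + 54220*(-1/219514) = 235803/1576540 - 27110/109757 = -16858969529/173036300780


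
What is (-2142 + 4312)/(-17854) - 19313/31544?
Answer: -206632391/281593288 ≈ -0.73380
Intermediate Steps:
(-2142 + 4312)/(-17854) - 19313/31544 = 2170*(-1/17854) - 19313*1/31544 = -1085/8927 - 19313/31544 = -206632391/281593288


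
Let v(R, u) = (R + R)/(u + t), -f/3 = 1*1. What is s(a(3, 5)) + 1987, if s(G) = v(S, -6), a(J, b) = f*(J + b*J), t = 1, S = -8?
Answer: 9951/5 ≈ 1990.2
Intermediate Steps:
f = -3 ≈ -3.0000
v(R, u) = 2*R/(1 + u) (v(R, u) = (R + R)/(u + 1) = (2*R)/(1 + u) = 2*R/(1 + u))
a(J, b) = -3*J - 3*J*b (a(J, b) = -3*(J + b*J) = -3*(J + J*b) = -3*J - 3*J*b)
s(G) = 16/5 (s(G) = 2*(-8)/(1 - 6) = 2*(-8)/(-5) = 2*(-8)*(-⅕) = 16/5)
s(a(3, 5)) + 1987 = 16/5 + 1987 = 9951/5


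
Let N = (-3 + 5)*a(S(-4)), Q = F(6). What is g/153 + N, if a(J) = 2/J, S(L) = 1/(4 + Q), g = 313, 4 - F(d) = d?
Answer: 1537/153 ≈ 10.046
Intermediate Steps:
F(d) = 4 - d
Q = -2 (Q = 4 - 1*6 = 4 - 6 = -2)
S(L) = 1/2 (S(L) = 1/(4 - 2) = 1/2)
N = 8 (N = (-3 + 5)*(2/(1/2)) = 2*(2*2) = 2*4 = 8)
g/153 + N = 313/153 + 8 = 1537/153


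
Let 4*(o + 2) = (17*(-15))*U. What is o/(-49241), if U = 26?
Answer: 3319/98482 ≈ 0.033702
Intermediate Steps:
o = -3319/2 (o = -2 + ((17*(-15))*26)/4 = -2 + (-255*26)/4 = -2 + (¼)*(-6630) = -2 - 3315/2 = -3319/2 ≈ -1659.5)
o/(-49241) = -3319/2/(-49241) = -3319/2*(-1/49241) = 3319/98482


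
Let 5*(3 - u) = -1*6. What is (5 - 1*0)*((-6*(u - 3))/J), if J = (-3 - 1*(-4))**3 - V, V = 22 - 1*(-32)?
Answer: 36/53 ≈ 0.67924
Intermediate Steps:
u = 21/5 (u = 3 - (-1)*6/5 = 3 - 1/5*(-6) = 3 + 6/5 = 21/5 ≈ 4.2000)
V = 54 (V = 22 + 32 = 54)
J = -53 (J = (-3 - 1*(-4))**3 - 1*54 = (-3 + 4)**3 - 54 = 1**3 - 54 = 1 - 54 = -53)
(5 - 1*0)*((-6*(u - 3))/J) = (5 - 1*0)*(-6*(21/5 - 3)/(-53)) = (5 + 0)*(-6*6/5*(-1/53)) = 5*(-36/5*(-1/53)) = 5*(36/265) = 36/53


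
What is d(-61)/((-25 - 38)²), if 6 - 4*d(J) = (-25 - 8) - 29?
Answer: 17/3969 ≈ 0.0042832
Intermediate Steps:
d(J) = 17 (d(J) = 3/2 - ((-25 - 8) - 29)/4 = 3/2 - (-33 - 29)/4 = 3/2 - ¼*(-62) = 3/2 + 31/2 = 17)
d(-61)/((-25 - 38)²) = 17/((-25 - 38)²) = 17/((-63)²) = 17/3969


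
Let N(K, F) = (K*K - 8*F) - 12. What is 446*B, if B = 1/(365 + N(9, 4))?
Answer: 223/201 ≈ 1.1095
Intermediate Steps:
N(K, F) = -12 + K**2 - 8*F (N(K, F) = (K**2 - 8*F) - 12 = -12 + K**2 - 8*F)
B = 1/402 (B = 1/(365 + (-12 + 9**2 - 8*4)) = 1/(365 + (-12 + 81 - 32)) = 1/(365 + 37) = 1/402 ≈ 0.0024876)
446*B = 446*(1/402) = 223/201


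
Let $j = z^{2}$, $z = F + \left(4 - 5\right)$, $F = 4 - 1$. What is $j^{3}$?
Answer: $64$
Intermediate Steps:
$F = 3$ ($F = 4 - 1 = 3$)
$z = 2$ ($z = 3 + \left(4 - 5\right) = 3 - 1 = 2$)
$j = 4$ ($j = 2^{2} = 4$)
$j^{3} = 4^{3} = 64$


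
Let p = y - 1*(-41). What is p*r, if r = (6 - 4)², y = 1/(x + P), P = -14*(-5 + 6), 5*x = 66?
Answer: 159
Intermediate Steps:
x = 66/5 (x = (⅕)*66 = 66/5 ≈ 13.200)
P = -14 (P = -14*1 = -14)
y = -5/4 (y = 1/(66/5 - 14) = 1/(-⅘) = -5/4 ≈ -1.2500)
p = 159/4 (p = -5/4 - 1*(-41) = -5/4 + 41 = 159/4 ≈ 39.750)
r = 4 (r = 2² = 4)
p*r = (159/4)*4 = 159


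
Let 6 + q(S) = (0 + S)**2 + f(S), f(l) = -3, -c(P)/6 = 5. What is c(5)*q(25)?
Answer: -18480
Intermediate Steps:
c(P) = -30 (c(P) = -6*5 = -30)
q(S) = -9 + S**2 (q(S) = -6 + ((0 + S)**2 - 3) = -6 + (S**2 - 3) = -6 + (-3 + S**2) = -9 + S**2)
c(5)*q(25) = -30*(-9 + 25**2) = -30*(-9 + 625) = -30*616 = -18480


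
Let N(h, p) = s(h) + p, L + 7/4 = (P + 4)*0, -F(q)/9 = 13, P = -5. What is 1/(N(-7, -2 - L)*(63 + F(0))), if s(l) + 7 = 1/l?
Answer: 14/5589 ≈ 0.0025049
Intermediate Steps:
F(q) = -117 (F(q) = -9*13 = -117)
s(l) = -7 + 1/l
L = -7/4 (L = -7/4 + (-5 + 4)*0 = -7/4 - 1*0 = -7/4 + 0 = -7/4 ≈ -1.7500)
N(h, p) = -7 + p + 1/h (N(h, p) = (-7 + 1/h) + p = -7 + p + 1/h)
1/(N(-7, -2 - L)*(63 + F(0))) = 1/((-7 + (-2 - 1*(-7/4)) + 1/(-7))*(63 - 117)) = 1/((-7 + (-2 + 7/4) - ⅐)*(-54)) = 1/((-7 - ¼ - ⅐)*(-54)) = 1/(-207/28*(-54)) = 1/(5589/14) = 14/5589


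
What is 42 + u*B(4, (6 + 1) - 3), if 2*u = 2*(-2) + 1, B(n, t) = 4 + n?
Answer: 30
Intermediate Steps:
u = -3/2 (u = (2*(-2) + 1)/2 = (-4 + 1)/2 = (½)*(-3) = -3/2 ≈ -1.5000)
42 + u*B(4, (6 + 1) - 3) = 42 - 3*(4 + 4)/2 = 42 - 3/2*8 = 42 - 12 = 30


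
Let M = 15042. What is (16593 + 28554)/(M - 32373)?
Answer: -15049/5777 ≈ -2.6050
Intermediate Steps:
(16593 + 28554)/(M - 32373) = (16593 + 28554)/(15042 - 32373) = 45147/(-17331) = 45147*(-1/17331) = -15049/5777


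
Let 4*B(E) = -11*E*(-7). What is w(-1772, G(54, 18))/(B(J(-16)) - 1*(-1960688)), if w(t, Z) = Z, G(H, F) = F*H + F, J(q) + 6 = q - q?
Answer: 396/784229 ≈ 0.00050495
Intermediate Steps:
J(q) = -6 (J(q) = -6 + (q - q) = -6 + 0 = -6)
G(H, F) = F + F*H
B(E) = 77*E/4 (B(E) = (-11*E*(-7))/4 = (77*E)/4 = 77*E/4)
w(-1772, G(54, 18))/(B(J(-16)) - 1*(-1960688)) = (18*(1 + 54))/((77/4)*(-6) - 1*(-1960688)) = (18*55)/(-231/2 + 1960688) = 990/(3921145/2) = 990*(2/3921145) = 396/784229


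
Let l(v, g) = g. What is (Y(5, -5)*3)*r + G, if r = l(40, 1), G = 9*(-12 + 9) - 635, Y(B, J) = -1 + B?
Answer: -650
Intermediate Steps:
G = -662 (G = 9*(-3) - 635 = -27 - 635 = -662)
r = 1
(Y(5, -5)*3)*r + G = ((-1 + 5)*3)*1 - 662 = (4*3)*1 - 662 = 12*1 - 662 = 12 - 662 = -650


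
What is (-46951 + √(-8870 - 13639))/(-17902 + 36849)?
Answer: -46951/18947 + 3*I*√2501/18947 ≈ -2.478 + 0.0079184*I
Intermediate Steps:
(-46951 + √(-8870 - 13639))/(-17902 + 36849) = (-46951 + √(-22509))/18947 = (-46951 + 3*I*√2501)*(1/18947) = -46951/18947 + 3*I*√2501/18947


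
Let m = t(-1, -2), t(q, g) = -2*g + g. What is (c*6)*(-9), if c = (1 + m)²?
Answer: -486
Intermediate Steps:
t(q, g) = -g
m = 2 (m = -1*(-2) = 2)
c = 9 (c = (1 + 2)² = 3² = 9)
(c*6)*(-9) = (9*6)*(-9) = 54*(-9) = -486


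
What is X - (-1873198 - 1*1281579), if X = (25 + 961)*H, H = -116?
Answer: 3040401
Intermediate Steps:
X = -114376 (X = (25 + 961)*(-116) = 986*(-116) = -114376)
X - (-1873198 - 1*1281579) = -114376 - (-1873198 - 1*1281579) = -114376 - (-1873198 - 1281579) = -114376 - 1*(-3154777) = -114376 + 3154777 = 3040401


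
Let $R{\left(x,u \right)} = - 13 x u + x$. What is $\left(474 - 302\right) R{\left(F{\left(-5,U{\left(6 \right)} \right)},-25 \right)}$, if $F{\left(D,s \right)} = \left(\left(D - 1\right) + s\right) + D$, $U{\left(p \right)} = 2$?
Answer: $-504648$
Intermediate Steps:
$F{\left(D,s \right)} = -1 + s + 2 D$ ($F{\left(D,s \right)} = \left(\left(-1 + D\right) + s\right) + D = \left(-1 + D + s\right) + D = -1 + s + 2 D$)
$R{\left(x,u \right)} = x - 13 u x$ ($R{\left(x,u \right)} = - 13 u x + x = x - 13 u x$)
$\left(474 - 302\right) R{\left(F{\left(-5,U{\left(6 \right)} \right)},-25 \right)} = \left(474 - 302\right) \left(-1 + 2 + 2 \left(-5\right)\right) \left(1 - -325\right) = 172 \left(-1 + 2 - 10\right) \left(1 + 325\right) = 172 \left(\left(-9\right) 326\right) = 172 \left(-2934\right) = -504648$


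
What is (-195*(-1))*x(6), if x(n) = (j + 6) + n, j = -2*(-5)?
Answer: 4290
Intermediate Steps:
j = 10
x(n) = 16 + n (x(n) = (10 + 6) + n = 16 + n)
(-195*(-1))*x(6) = (-195*(-1))*(16 + 6) = -39*(-5)*22 = 195*22 = 4290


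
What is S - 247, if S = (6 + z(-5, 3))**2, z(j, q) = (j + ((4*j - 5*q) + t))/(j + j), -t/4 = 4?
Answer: -2811/25 ≈ -112.44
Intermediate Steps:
t = -16 (t = -4*4 = -16)
z(j, q) = (-16 - 5*q + 5*j)/(2*j) (z(j, q) = (j + ((4*j - 5*q) - 16))/(j + j) = (j + ((-5*q + 4*j) - 16))/((2*j)) = (j + (-16 - 5*q + 4*j))*(1/(2*j)) = (-16 - 5*q + 5*j)*(1/(2*j)) = (-16 - 5*q + 5*j)/(2*j))
S = 3364/25 (S = (6 + (1/2)*(-16 - 5*3 + 5*(-5))/(-5))**2 = (6 + (1/2)*(-1/5)*(-16 - 15 - 25))**2 = (6 + (1/2)*(-1/5)*(-56))**2 = (6 + 28/5)**2 = (58/5)**2 = 3364/25 ≈ 134.56)
S - 247 = 3364/25 - 247 = -2811/25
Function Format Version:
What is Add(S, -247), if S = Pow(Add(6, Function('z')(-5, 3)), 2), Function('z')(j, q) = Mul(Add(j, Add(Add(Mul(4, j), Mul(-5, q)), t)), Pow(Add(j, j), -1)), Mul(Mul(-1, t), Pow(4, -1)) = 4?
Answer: Rational(-2811, 25) ≈ -112.44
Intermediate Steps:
t = -16 (t = Mul(-4, 4) = -16)
Function('z')(j, q) = Mul(Rational(1, 2), Pow(j, -1), Add(-16, Mul(-5, q), Mul(5, j))) (Function('z')(j, q) = Mul(Add(j, Add(Add(Mul(4, j), Mul(-5, q)), -16)), Pow(Add(j, j), -1)) = Mul(Add(j, Add(Add(Mul(-5, q), Mul(4, j)), -16)), Pow(Mul(2, j), -1)) = Mul(Add(j, Add(-16, Mul(-5, q), Mul(4, j))), Mul(Rational(1, 2), Pow(j, -1))) = Mul(Add(-16, Mul(-5, q), Mul(5, j)), Mul(Rational(1, 2), Pow(j, -1))) = Mul(Rational(1, 2), Pow(j, -1), Add(-16, Mul(-5, q), Mul(5, j))))
S = Rational(3364, 25) (S = Pow(Add(6, Mul(Rational(1, 2), Pow(-5, -1), Add(-16, Mul(-5, 3), Mul(5, -5)))), 2) = Pow(Add(6, Mul(Rational(1, 2), Rational(-1, 5), Add(-16, -15, -25))), 2) = Pow(Add(6, Mul(Rational(1, 2), Rational(-1, 5), -56)), 2) = Pow(Add(6, Rational(28, 5)), 2) = Pow(Rational(58, 5), 2) = Rational(3364, 25) ≈ 134.56)
Add(S, -247) = Add(Rational(3364, 25), -247) = Rational(-2811, 25)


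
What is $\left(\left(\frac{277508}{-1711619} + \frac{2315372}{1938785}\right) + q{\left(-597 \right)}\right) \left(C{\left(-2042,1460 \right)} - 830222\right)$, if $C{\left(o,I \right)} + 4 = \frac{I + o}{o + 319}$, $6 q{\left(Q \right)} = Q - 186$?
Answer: $\frac{6753654961262005392432}{62831963972995} \approx 1.0749 \cdot 10^{8}$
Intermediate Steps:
$q{\left(Q \right)} = -31 + \frac{Q}{6}$ ($q{\left(Q \right)} = \frac{Q - 186}{6} = \frac{-186 + Q}{6} = -31 + \frac{Q}{6}$)
$C{\left(o,I \right)} = -4 + \frac{I + o}{319 + o}$ ($C{\left(o,I \right)} = -4 + \frac{I + o}{o + 319} = -4 + \frac{I + o}{319 + o}$)
$\left(\left(\frac{277508}{-1711619} + \frac{2315372}{1938785}\right) + q{\left(-597 \right)}\right) \left(C{\left(-2042,1460 \right)} - 830222\right) = \left(\left(\frac{277508}{-1711619} + \frac{2315372}{1938785}\right) + \left(-31 + \frac{1}{6} \left(-597\right)\right)\right) \left(\frac{-1276 + 1460 - -6126}{319 - 2042} - 830222\right) = \left(\left(277508 \left(- \frac{1}{1711619}\right) + 2315372 \cdot \frac{1}{1938785}\right) - \frac{261}{2}\right) \left(\frac{-1276 + 1460 + 6126}{-1723} - 830222\right) = \left(\left(- \frac{39644}{244517} + \frac{2315372}{1938785}\right) - \frac{261}{2}\right) \left(\left(- \frac{1}{1723}\right) 6310 - 830222\right) = \left(\frac{489286622784}{474065891845} - \frac{261}{2}\right) \left(- \frac{6310}{1723} - 830222\right) = \left(- \frac{122752624525977}{948131783690}\right) \left(- \frac{1430478816}{1723}\right) = \frac{6753654961262005392432}{62831963972995}$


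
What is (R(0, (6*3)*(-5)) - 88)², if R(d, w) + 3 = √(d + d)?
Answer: 8281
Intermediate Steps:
R(d, w) = -3 + √2*√d (R(d, w) = -3 + √(d + d) = -3 + √(2*d) = -3 + √2*√d)
(R(0, (6*3)*(-5)) - 88)² = ((-3 + √2*√0) - 88)² = ((-3 + √2*0) - 88)² = ((-3 + 0) - 88)² = (-3 - 88)² = (-91)² = 8281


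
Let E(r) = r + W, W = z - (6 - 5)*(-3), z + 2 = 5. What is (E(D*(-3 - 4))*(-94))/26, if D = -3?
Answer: -1269/13 ≈ -97.615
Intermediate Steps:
z = 3 (z = -2 + 5 = 3)
W = 6 (W = 3 - (6 - 5)*(-3) = 3 - (-3) = 3 - 1*(-3) = 3 + 3 = 6)
E(r) = 6 + r (E(r) = r + 6 = 6 + r)
(E(D*(-3 - 4))*(-94))/26 = ((6 - 3*(-3 - 4))*(-94))/26 = ((6 - 3*(-7))*(-94))*(1/26) = ((6 + 21)*(-94))*(1/26) = (27*(-94))*(1/26) = -2538*1/26 = -1269/13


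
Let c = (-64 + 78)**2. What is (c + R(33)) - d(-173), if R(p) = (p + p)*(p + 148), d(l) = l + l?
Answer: 12488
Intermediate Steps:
d(l) = 2*l
c = 196 (c = 14**2 = 196)
R(p) = 2*p*(148 + p) (R(p) = (2*p)*(148 + p) = 2*p*(148 + p))
(c + R(33)) - d(-173) = (196 + 2*33*(148 + 33)) - 2*(-173) = (196 + 2*33*181) - 1*(-346) = (196 + 11946) + 346 = 12142 + 346 = 12488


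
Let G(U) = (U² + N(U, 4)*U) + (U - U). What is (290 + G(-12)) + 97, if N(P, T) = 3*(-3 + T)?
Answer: 495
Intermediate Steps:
N(P, T) = -9 + 3*T
G(U) = U² + 3*U (G(U) = (U² + (-9 + 3*4)*U) + (U - U) = (U² + (-9 + 12)*U) + 0 = (U² + 3*U) + 0 = U² + 3*U)
(290 + G(-12)) + 97 = (290 - 12*(3 - 12)) + 97 = (290 - 12*(-9)) + 97 = (290 + 108) + 97 = 398 + 97 = 495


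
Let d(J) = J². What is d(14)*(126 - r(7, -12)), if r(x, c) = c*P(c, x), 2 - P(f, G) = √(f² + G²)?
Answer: 29400 - 2352*√193 ≈ -3275.0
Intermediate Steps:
P(f, G) = 2 - √(G² + f²) (P(f, G) = 2 - √(f² + G²) = 2 - √(G² + f²))
r(x, c) = c*(2 - √(c² + x²)) (r(x, c) = c*(2 - √(x² + c²)) = c*(2 - √(c² + x²)))
d(14)*(126 - r(7, -12)) = 14²*(126 - (-12)*(2 - √((-12)² + 7²))) = 196*(126 - (-12)*(2 - √(144 + 49))) = 196*(126 - (-12)*(2 - √193)) = 196*(126 - (-24 + 12*√193)) = 196*(126 + (24 - 12*√193)) = 196*(150 - 12*√193) = 29400 - 2352*√193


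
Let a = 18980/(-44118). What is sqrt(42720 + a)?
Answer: sqrt(2309702276490)/7353 ≈ 206.69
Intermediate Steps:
a = -9490/22059 (a = 18980*(-1/44118) = -9490/22059 ≈ -0.43021)
sqrt(42720 + a) = sqrt(42720 - 9490/22059) = sqrt(942350990/22059) = sqrt(2309702276490)/7353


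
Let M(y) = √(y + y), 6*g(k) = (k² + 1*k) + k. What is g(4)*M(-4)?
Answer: 8*I*√2 ≈ 11.314*I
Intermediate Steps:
g(k) = k/3 + k²/6 (g(k) = ((k² + 1*k) + k)/6 = ((k² + k) + k)/6 = ((k + k²) + k)/6 = (k² + 2*k)/6 = k/3 + k²/6)
M(y) = √2*√y (M(y) = √(2*y) = √2*√y)
g(4)*M(-4) = ((⅙)*4*(2 + 4))*(√2*√(-4)) = ((⅙)*4*6)*(√2*(2*I)) = 4*(2*I*√2) = 8*I*√2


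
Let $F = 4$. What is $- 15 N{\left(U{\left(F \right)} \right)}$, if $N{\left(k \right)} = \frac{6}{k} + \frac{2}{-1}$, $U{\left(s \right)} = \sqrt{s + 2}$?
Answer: $30 - 15 \sqrt{6} \approx -6.7423$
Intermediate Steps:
$U{\left(s \right)} = \sqrt{2 + s}$
$N{\left(k \right)} = -2 + \frac{6}{k}$ ($N{\left(k \right)} = \frac{6}{k} + 2 \left(-1\right) = \frac{6}{k} - 2 = -2 + \frac{6}{k}$)
$- 15 N{\left(U{\left(F \right)} \right)} = - 15 \left(-2 + \frac{6}{\sqrt{2 + 4}}\right) = - 15 \left(-2 + \frac{6}{\sqrt{6}}\right) = - 15 \left(-2 + 6 \frac{\sqrt{6}}{6}\right) = - 15 \left(-2 + \sqrt{6}\right) = 30 - 15 \sqrt{6}$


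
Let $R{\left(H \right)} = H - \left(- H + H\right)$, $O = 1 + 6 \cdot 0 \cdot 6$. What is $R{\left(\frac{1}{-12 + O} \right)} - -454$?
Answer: $\frac{4993}{11} \approx 453.91$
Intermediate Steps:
$O = 1$ ($O = 1 + 0 \cdot 6 = 1 + 0 = 1$)
$R{\left(H \right)} = H$ ($R{\left(H \right)} = H - 0 = H + 0 = H$)
$R{\left(\frac{1}{-12 + O} \right)} - -454 = \frac{1}{-12 + 1} - -454 = \frac{1}{-11} + 454 = - \frac{1}{11} + 454 = \frac{4993}{11}$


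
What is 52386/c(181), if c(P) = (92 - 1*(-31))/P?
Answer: 3160622/41 ≈ 77088.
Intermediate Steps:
c(P) = 123/P (c(P) = (92 + 31)/P = 123/P)
52386/c(181) = 52386/((123/181)) = 52386/((123*(1/181))) = 52386/(123/181) = 52386*(181/123) = 3160622/41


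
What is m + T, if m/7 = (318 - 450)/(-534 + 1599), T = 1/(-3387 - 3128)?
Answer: -80279/92513 ≈ -0.86776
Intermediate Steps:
T = -1/6515 (T = 1/(-6515) = -1/6515 ≈ -0.00015349)
m = -308/355 (m = 7*((318 - 450)/(-534 + 1599)) = 7*(-132/1065) = 7*(-132*1/1065) = 7*(-44/355) = -308/355 ≈ -0.86761)
m + T = -308/355 - 1/6515 = -80279/92513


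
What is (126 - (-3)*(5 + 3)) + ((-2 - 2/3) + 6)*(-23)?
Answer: 220/3 ≈ 73.333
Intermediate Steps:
(126 - (-3)*(5 + 3)) + ((-2 - 2/3) + 6)*(-23) = (126 - (-3)*8) + ((-2 - 2*⅓) + 6)*(-23) = (126 - 1*(-24)) + ((-2 - ⅔) + 6)*(-23) = (126 + 24) + (-8/3 + 6)*(-23) = 150 + (10/3)*(-23) = 150 - 230/3 = 220/3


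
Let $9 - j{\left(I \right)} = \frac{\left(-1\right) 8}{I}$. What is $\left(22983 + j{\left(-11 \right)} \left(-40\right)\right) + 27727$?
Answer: $\frac{554170}{11} \approx 50379.0$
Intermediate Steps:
$j{\left(I \right)} = 9 + \frac{8}{I}$ ($j{\left(I \right)} = 9 - \frac{\left(-1\right) 8}{I} = 9 - - \frac{8}{I} = 9 + \frac{8}{I}$)
$\left(22983 + j{\left(-11 \right)} \left(-40\right)\right) + 27727 = \left(22983 + \left(9 + \frac{8}{-11}\right) \left(-40\right)\right) + 27727 = \left(22983 + \left(9 + 8 \left(- \frac{1}{11}\right)\right) \left(-40\right)\right) + 27727 = \left(22983 + \left(9 - \frac{8}{11}\right) \left(-40\right)\right) + 27727 = \left(22983 + \frac{91}{11} \left(-40\right)\right) + 27727 = \left(22983 - \frac{3640}{11}\right) + 27727 = \frac{249173}{11} + 27727 = \frac{554170}{11}$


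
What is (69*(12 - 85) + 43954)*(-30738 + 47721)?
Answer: 660927411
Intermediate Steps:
(69*(12 - 85) + 43954)*(-30738 + 47721) = (69*(-73) + 43954)*16983 = (-5037 + 43954)*16983 = 38917*16983 = 660927411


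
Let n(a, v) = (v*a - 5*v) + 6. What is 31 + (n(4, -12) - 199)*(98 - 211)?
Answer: 20484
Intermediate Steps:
n(a, v) = 6 - 5*v + a*v (n(a, v) = (a*v - 5*v) + 6 = (-5*v + a*v) + 6 = 6 - 5*v + a*v)
31 + (n(4, -12) - 199)*(98 - 211) = 31 + ((6 - 5*(-12) + 4*(-12)) - 199)*(98 - 211) = 31 + ((6 + 60 - 48) - 199)*(-113) = 31 + (18 - 199)*(-113) = 31 - 181*(-113) = 31 + 20453 = 20484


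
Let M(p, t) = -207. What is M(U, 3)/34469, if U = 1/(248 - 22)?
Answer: -207/34469 ≈ -0.0060054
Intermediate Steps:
U = 1/226 ≈ 0.0044248
M(U, 3)/34469 = -207/34469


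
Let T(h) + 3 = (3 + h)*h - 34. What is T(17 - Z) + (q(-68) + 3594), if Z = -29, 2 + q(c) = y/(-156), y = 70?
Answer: 453067/78 ≈ 5808.6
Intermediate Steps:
q(c) = -191/78 (q(c) = -2 + 70/(-156) = -2 + 70*(-1/156) = -2 - 35/78 = -191/78)
T(h) = -37 + h*(3 + h) (T(h) = -3 + ((3 + h)*h - 34) = -3 + (h*(3 + h) - 34) = -3 + (-34 + h*(3 + h)) = -37 + h*(3 + h))
T(17 - Z) + (q(-68) + 3594) = (-37 + (17 - 1*(-29))² + 3*(17 - 1*(-29))) + (-191/78 + 3594) = (-37 + (17 + 29)² + 3*(17 + 29)) + 280141/78 = (-37 + 46² + 3*46) + 280141/78 = (-37 + 2116 + 138) + 280141/78 = 2217 + 280141/78 = 453067/78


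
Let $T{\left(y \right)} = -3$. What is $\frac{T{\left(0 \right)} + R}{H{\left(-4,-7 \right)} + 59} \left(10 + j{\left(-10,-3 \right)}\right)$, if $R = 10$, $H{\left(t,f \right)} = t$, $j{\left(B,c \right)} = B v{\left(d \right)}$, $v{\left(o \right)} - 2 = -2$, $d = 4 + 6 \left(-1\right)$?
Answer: $\frac{14}{11} \approx 1.2727$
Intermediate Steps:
$d = -2$ ($d = 4 - 6 = -2$)
$v{\left(o \right)} = 0$ ($v{\left(o \right)} = 2 - 2 = 0$)
$j{\left(B,c \right)} = 0$ ($j{\left(B,c \right)} = B 0 = 0$)
$\frac{T{\left(0 \right)} + R}{H{\left(-4,-7 \right)} + 59} \left(10 + j{\left(-10,-3 \right)}\right) = \frac{-3 + 10}{-4 + 59} \left(10 + 0\right) = \frac{7}{55} \cdot 10 = \frac{14}{11}$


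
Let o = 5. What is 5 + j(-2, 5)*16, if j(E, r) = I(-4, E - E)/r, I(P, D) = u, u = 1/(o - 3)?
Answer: 33/5 ≈ 6.6000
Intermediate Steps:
u = 1/2 (u = 1/(5 - 3) = 1/2 ≈ 0.50000)
I(P, D) = 1/2
j(E, r) = 1/(2*r)
5 + j(-2, 5)*16 = 5 + ((1/2)/5)*16 = 5 + ((1/2)*(1/5))*16 = 5 + (1/10)*16 = 5 + 8/5 = 33/5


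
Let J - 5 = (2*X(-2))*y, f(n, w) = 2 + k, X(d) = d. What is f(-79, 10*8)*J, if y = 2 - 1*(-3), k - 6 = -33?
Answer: 375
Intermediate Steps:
k = -27 (k = 6 - 33 = -27)
y = 5 (y = 2 + 3 = 5)
f(n, w) = -25 (f(n, w) = 2 - 27 = -25)
J = -15 (J = 5 + (2*(-2))*5 = 5 - 4*5 = 5 - 20 = -15)
f(-79, 10*8)*J = -25*(-15) = 375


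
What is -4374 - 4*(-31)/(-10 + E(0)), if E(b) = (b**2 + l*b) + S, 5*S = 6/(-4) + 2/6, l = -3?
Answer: -1346538/307 ≈ -4386.1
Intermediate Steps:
S = -7/30 (S = (6/(-4) + 2/6)/5 = (6*(-1/4) + 2*(1/6))/5 = (-3/2 + 1/3)/5 = (1/5)*(-7/6) = -7/30 ≈ -0.23333)
E(b) = -7/30 + b**2 - 3*b (E(b) = (b**2 - 3*b) - 7/30 = -7/30 + b**2 - 3*b)
-4374 - 4*(-31)/(-10 + E(0)) = -4374 - 4*(-31)/(-10 + (-7/30 + 0**2 - 3*0)) = -4374 - (-124)/(-10 + (-7/30 + 0 + 0)) = -4374 - (-124)/(-10 - 7/30) = -4374 - (-124)/(-307/30) = -4374 - (-124)*(-30)/307 = -4374 - 1*3720/307 = -4374 - 3720/307 = -1346538/307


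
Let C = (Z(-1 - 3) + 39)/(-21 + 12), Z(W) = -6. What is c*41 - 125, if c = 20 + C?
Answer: 1634/3 ≈ 544.67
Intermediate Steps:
C = -11/3 (C = (-6 + 39)/(-21 + 12) = 33/(-9) = 33*(-⅑) = -11/3 ≈ -3.6667)
c = 49/3 (c = 20 - 11/3 = 49/3 ≈ 16.333)
c*41 - 125 = (49/3)*41 - 125 = 2009/3 - 125 = 1634/3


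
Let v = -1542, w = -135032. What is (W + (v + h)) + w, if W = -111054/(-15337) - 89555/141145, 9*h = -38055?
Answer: -182871758185334/1298844519 ≈ -1.4080e+5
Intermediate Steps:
h = -12685/3 (h = (⅑)*(-38055) = -12685/3 ≈ -4228.3)
W = 2860242359/432948173 (W = -111054*(-1/15337) - 89555*1/141145 = 111054/15337 - 17911/28229 = 2860242359/432948173 ≈ 6.6064)
(W + (v + h)) + w = (2860242359/432948173 + (-1542 - 12685/3)) - 135032 = (2860242359/432948173 - 17311/3) - 135032 = -7486185095726/1298844519 - 135032 = -182871758185334/1298844519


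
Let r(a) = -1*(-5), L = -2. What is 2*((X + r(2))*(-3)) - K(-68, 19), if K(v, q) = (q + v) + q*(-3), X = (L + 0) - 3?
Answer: 106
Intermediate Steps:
r(a) = 5
X = -5 (X = (-2 + 0) - 3 = -2 - 3 = -5)
K(v, q) = v - 2*q (K(v, q) = (q + v) - 3*q = v - 2*q)
2*((X + r(2))*(-3)) - K(-68, 19) = 2*((-5 + 5)*(-3)) - (-68 - 2*19) = 2*(0*(-3)) - (-68 - 38) = 2*0 - 1*(-106) = 0 + 106 = 106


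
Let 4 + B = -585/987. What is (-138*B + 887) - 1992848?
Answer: -655146651/329 ≈ -1.9913e+6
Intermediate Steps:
B = -1511/329 (B = -4 - 585/987 = -4 - 585*1/987 = -4 - 195/329 = -1511/329 ≈ -4.5927)
(-138*B + 887) - 1992848 = (-138*(-1511/329) + 887) - 1992848 = (208518/329 + 887) - 1992848 = 500341/329 - 1992848 = -655146651/329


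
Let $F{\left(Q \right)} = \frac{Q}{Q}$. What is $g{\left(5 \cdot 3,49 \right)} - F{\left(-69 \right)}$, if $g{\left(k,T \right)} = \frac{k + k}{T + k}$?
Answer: $- \frac{17}{32} \approx -0.53125$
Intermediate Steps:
$g{\left(k,T \right)} = \frac{2 k}{T + k}$
$F{\left(Q \right)} = 1$
$g{\left(5 \cdot 3,49 \right)} - F{\left(-69 \right)} = \frac{2 \cdot 5 \cdot 3}{49 + 5 \cdot 3} - 1 = 2 \cdot 15 \frac{1}{49 + 15} - 1 = 2 \cdot 15 \cdot \frac{1}{64} - 1 = \frac{15}{32} - 1 = - \frac{17}{32}$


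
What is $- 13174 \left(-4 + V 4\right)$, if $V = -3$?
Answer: $210784$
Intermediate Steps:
$- 13174 \left(-4 + V 4\right) = - 13174 \left(-4 - 12\right) = \left(-13174\right) \left(-16\right) = 210784$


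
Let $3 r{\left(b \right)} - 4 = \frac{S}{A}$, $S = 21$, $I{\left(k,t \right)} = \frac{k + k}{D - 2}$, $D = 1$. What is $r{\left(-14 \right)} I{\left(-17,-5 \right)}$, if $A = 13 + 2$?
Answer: $\frac{306}{5} \approx 61.2$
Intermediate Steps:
$I{\left(k,t \right)} = - 2 k$ ($I{\left(k,t \right)} = \frac{k + k}{1 - 2} = \frac{2 k}{-1} = 2 k \left(-1\right) = - 2 k$)
$A = 15$
$r{\left(b \right)} = \frac{9}{5}$ ($r{\left(b \right)} = \frac{4}{3} + \frac{21 \cdot \frac{1}{15}}{3} = \frac{4}{3} + \frac{1}{3} \cdot \frac{7}{5} = \frac{4}{3} + \frac{7}{15} = \frac{9}{5}$)
$r{\left(-14 \right)} I{\left(-17,-5 \right)} = \frac{9 \left(\left(-2\right) \left(-17\right)\right)}{5} = \frac{9}{5} \cdot 34 = \frac{306}{5}$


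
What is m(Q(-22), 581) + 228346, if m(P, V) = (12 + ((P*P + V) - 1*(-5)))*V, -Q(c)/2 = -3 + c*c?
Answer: 538258748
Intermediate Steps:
Q(c) = 6 - 2*c**2 (Q(c) = -2*(-3 + c*c) = -2*(-3 + c**2) = 6 - 2*c**2)
m(P, V) = V*(17 + V + P**2) (m(P, V) = (12 + ((P**2 + V) + 5))*V = (12 + ((V + P**2) + 5))*V = (12 + (5 + V + P**2))*V = (17 + V + P**2)*V = V*(17 + V + P**2))
m(Q(-22), 581) + 228346 = 581*(17 + 581 + (6 - 2*(-22)**2)**2) + 228346 = 581*(17 + 581 + (6 - 2*484)**2) + 228346 = 581*(17 + 581 + (6 - 968)**2) + 228346 = 581*(17 + 581 + (-962)**2) + 228346 = 581*(17 + 581 + 925444) + 228346 = 581*926042 + 228346 = 538030402 + 228346 = 538258748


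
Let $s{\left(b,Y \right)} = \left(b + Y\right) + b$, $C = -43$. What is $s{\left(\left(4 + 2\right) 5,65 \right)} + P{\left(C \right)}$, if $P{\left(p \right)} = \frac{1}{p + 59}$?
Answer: $\frac{2001}{16} \approx 125.06$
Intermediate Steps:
$s{\left(b,Y \right)} = Y + 2 b$ ($s{\left(b,Y \right)} = \left(Y + b\right) + b = Y + 2 b$)
$P{\left(p \right)} = \frac{1}{59 + p}$
$s{\left(\left(4 + 2\right) 5,65 \right)} + P{\left(C \right)} = \left(65 + 2 \left(4 + 2\right) 5\right) + \frac{1}{59 - 43} = \left(65 + 2 \cdot 6 \cdot 5\right) + \frac{1}{16} = \left(65 + 2 \cdot 30\right) + \frac{1}{16} = \left(65 + 60\right) + \frac{1}{16} = 125 + \frac{1}{16} = \frac{2001}{16}$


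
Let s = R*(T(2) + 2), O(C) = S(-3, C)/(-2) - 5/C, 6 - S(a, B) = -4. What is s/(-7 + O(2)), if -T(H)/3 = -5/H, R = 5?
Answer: -95/29 ≈ -3.2759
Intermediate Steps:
T(H) = 15/H (T(H) = -(-15)/H = 15/H)
S(a, B) = 10 (S(a, B) = 6 - 1*(-4) = 6 + 4 = 10)
O(C) = -5 - 5/C (O(C) = 10/(-2) - 5/C = 10*(-½) - 5/C = -5 - 5/C)
s = 95/2 (s = 5*(15/2 + 2) = 5*(19/2) = 95/2 ≈ 47.500)
s/(-7 + O(2)) = 95/(2*(-7 + (-5 - 5/2))) = 95/(2*(-7 - 15/2)) = 95/(2*(-29/2)) = (95/2)*(-2/29) = -95/29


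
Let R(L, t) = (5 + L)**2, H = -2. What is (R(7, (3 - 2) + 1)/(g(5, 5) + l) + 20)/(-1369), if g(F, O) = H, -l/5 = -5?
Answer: -604/31487 ≈ -0.019183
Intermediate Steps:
l = 25 (l = -5*(-5) = 25)
g(F, O) = -2
(R(7, (3 - 2) + 1)/(g(5, 5) + l) + 20)/(-1369) = ((5 + 7)**2/(-2 + 25) + 20)/(-1369) = (12**2/23 + 20)*(-1/1369) = ((1/23)*144 + 20)*(-1/1369) = (144/23 + 20)*(-1/1369) = (604/23)*(-1/1369) = -604/31487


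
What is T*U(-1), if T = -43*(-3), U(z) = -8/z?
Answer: 1032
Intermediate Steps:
T = 129
T*U(-1) = 129*(-8/(-1)) = 129*(-8*(-1)) = 129*8 = 1032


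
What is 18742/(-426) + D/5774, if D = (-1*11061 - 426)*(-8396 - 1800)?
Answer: 12446380561/614931 ≈ 20240.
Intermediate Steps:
D = 117121452 (D = (-11061 - 426)*(-10196) = -11487*(-10196) = 117121452)
18742/(-426) + D/5774 = 18742/(-426) + 117121452/5774 = 18742*(-1/426) + 117121452*(1/5774) = -9371/213 + 58560726/2887 = 12446380561/614931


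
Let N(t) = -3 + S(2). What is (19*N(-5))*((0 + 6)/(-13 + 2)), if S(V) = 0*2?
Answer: 342/11 ≈ 31.091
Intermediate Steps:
S(V) = 0
N(t) = -3 (N(t) = -3 + 0 = -3)
(19*N(-5))*((0 + 6)/(-13 + 2)) = (19*(-3))*((0 + 6)/(-13 + 2)) = -342/(-11) = -342*(-1)/11 = -57*(-6/11) = 342/11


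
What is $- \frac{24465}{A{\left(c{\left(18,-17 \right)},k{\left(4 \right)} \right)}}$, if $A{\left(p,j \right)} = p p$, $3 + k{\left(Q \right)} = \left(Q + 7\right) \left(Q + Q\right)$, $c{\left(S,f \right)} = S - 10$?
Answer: $- \frac{24465}{64} \approx -382.27$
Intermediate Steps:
$c{\left(S,f \right)} = -10 + S$
$k{\left(Q \right)} = -3 + 2 Q \left(7 + Q\right)$ ($k{\left(Q \right)} = -3 + \left(Q + 7\right) \left(Q + Q\right) = -3 + \left(7 + Q\right) 2 Q = -3 + 2 Q \left(7 + Q\right)$)
$A{\left(p,j \right)} = p^{2}$
$- \frac{24465}{A{\left(c{\left(18,-17 \right)},k{\left(4 \right)} \right)}} = - \frac{24465}{\left(-10 + 18\right)^{2}} = - \frac{24465}{8^{2}} = - \frac{24465}{64}$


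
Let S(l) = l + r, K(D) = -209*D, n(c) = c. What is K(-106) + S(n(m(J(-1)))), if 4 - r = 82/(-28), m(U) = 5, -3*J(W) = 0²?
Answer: 310323/14 ≈ 22166.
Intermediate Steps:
J(W) = 0 (J(W) = -⅓*0² = -⅓*0 = 0)
r = 97/14 (r = 4 - 82/(-28) = 4 - 82*(-1)/28 = 4 - 1*(-41/14) = 4 + 41/14 = 97/14 ≈ 6.9286)
S(l) = 97/14 + l (S(l) = l + 97/14 = 97/14 + l)
K(-106) + S(n(m(J(-1)))) = -209*(-106) + (97/14 + 5) = 22154 + 167/14 = 310323/14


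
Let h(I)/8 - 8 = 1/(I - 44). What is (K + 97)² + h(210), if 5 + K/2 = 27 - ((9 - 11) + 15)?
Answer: 1102991/83 ≈ 13289.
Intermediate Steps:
K = 18 (K = -10 + 2*(27 - ((9 - 11) + 15)) = -10 + 2*(27 - (-2 + 15)) = -10 + 2*(27 - 1*13) = -10 + 2*(27 - 13) = -10 + 2*14 = -10 + 28 = 18)
h(I) = 64 + 8/(-44 + I) (h(I) = 64 + 8/(I - 44) = 64 + 8/(-44 + I))
(K + 97)² + h(210) = (18 + 97)² + 8*(-351 + 8*210)/(-44 + 210) = 115² + 8*(-351 + 1680)/166 = 13225 + 8*(1/166)*1329 = 13225 + 5316/83 = 1102991/83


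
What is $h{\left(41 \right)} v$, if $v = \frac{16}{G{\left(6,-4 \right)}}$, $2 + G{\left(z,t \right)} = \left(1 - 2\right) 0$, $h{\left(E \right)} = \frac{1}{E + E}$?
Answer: $- \frac{4}{41} \approx -0.097561$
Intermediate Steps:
$h{\left(E \right)} = \frac{1}{2 E}$
$G{\left(z,t \right)} = -2$ ($G{\left(z,t \right)} = -2 + \left(1 - 2\right) 0 = -2 - 0 = -2 + 0 = -2$)
$v = -8$ ($v = \frac{16}{-2} = 16 \left(- \frac{1}{2}\right) = -8$)
$h{\left(41 \right)} v = \frac{1}{2 \cdot 41} \left(-8\right) = \frac{1}{2} \cdot \frac{1}{41} \left(-8\right) = \frac{1}{82} \left(-8\right) = - \frac{4}{41}$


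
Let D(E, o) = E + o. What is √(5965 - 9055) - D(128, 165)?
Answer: -293 + I*√3090 ≈ -293.0 + 55.588*I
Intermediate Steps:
√(5965 - 9055) - D(128, 165) = √(5965 - 9055) - (128 + 165) = √(-3090) - 1*293 = I*√3090 - 293 = -293 + I*√3090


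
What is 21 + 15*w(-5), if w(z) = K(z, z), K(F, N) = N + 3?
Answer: -9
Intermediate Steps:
K(F, N) = 3 + N
w(z) = 3 + z
21 + 15*w(-5) = 21 + 15*(3 - 5) = 21 + 15*(-2) = 21 - 30 = -9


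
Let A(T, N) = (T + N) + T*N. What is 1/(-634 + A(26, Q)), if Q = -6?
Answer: -1/770 ≈ -0.0012987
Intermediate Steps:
A(T, N) = N + T + N*T (A(T, N) = (N + T) + N*T = N + T + N*T)
1/(-634 + A(26, Q)) = 1/(-634 + (-6 + 26 - 6*26)) = 1/(-634 + (-6 + 26 - 156)) = 1/(-634 - 136) = 1/(-770) = -1/770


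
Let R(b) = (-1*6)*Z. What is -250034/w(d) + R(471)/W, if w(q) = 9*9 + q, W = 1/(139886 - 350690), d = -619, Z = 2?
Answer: 680600329/269 ≈ 2.5301e+6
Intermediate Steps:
W = -1/210804 (W = 1/(-210804) = -1/210804 ≈ -4.7437e-6)
R(b) = -12 (R(b) = -1*6*2 = -6*2 = -12)
w(q) = 81 + q
-250034/w(d) + R(471)/W = -250034/(81 - 619) - 12/(-1/210804) = -250034/(-538) - 12*(-210804) = -250034*(-1/538) + 2529648 = 125017/269 + 2529648 = 680600329/269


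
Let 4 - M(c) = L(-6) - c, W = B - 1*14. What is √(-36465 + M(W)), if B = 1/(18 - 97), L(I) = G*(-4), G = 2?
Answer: I*√227590626/79 ≈ 190.96*I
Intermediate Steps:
L(I) = -8 (L(I) = 2*(-4) = -8)
B = -1/79 (B = 1/(-79) = -1/79 ≈ -0.012658)
W = -1107/79 (W = -1/79 - 1*14 = -1/79 - 14 = -1107/79 ≈ -14.013)
M(c) = 12 + c (M(c) = 4 - (-8 - c) = 4 + (8 + c) = 12 + c)
√(-36465 + M(W)) = √(-36465 + (12 - 1107/79)) = √(-36465 - 159/79) = √(-2880894/79) = I*√227590626/79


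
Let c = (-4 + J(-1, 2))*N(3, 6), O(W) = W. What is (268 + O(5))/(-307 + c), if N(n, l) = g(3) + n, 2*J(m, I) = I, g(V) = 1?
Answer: -273/319 ≈ -0.85580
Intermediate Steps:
J(m, I) = I/2
N(n, l) = 1 + n
c = -12 (c = (-4 + (½)*2)*(1 + 3) = (-4 + 1)*4 = -3*4 = -12)
(268 + O(5))/(-307 + c) = (268 + 5)/(-307 - 12) = 273/(-319) = 273*(-1/319) = -273/319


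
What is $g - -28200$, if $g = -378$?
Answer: $27822$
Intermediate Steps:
$g - -28200 = -378 - -28200 = -378 + 28200 = 27822$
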